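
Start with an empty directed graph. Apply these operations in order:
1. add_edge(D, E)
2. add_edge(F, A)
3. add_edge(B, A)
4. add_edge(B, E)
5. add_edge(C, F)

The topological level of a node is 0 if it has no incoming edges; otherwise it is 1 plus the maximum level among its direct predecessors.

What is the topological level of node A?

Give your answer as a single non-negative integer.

Answer: 2

Derivation:
Op 1: add_edge(D, E). Edges now: 1
Op 2: add_edge(F, A). Edges now: 2
Op 3: add_edge(B, A). Edges now: 3
Op 4: add_edge(B, E). Edges now: 4
Op 5: add_edge(C, F). Edges now: 5
Compute levels (Kahn BFS):
  sources (in-degree 0): B, C, D
  process B: level=0
    B->A: in-degree(A)=1, level(A)>=1
    B->E: in-degree(E)=1, level(E)>=1
  process C: level=0
    C->F: in-degree(F)=0, level(F)=1, enqueue
  process D: level=0
    D->E: in-degree(E)=0, level(E)=1, enqueue
  process F: level=1
    F->A: in-degree(A)=0, level(A)=2, enqueue
  process E: level=1
  process A: level=2
All levels: A:2, B:0, C:0, D:0, E:1, F:1
level(A) = 2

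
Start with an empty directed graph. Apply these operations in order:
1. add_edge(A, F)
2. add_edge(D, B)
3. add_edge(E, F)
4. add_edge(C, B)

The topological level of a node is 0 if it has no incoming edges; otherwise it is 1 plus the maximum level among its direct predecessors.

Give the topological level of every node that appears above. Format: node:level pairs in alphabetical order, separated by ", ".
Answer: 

Answer: A:0, B:1, C:0, D:0, E:0, F:1

Derivation:
Op 1: add_edge(A, F). Edges now: 1
Op 2: add_edge(D, B). Edges now: 2
Op 3: add_edge(E, F). Edges now: 3
Op 4: add_edge(C, B). Edges now: 4
Compute levels (Kahn BFS):
  sources (in-degree 0): A, C, D, E
  process A: level=0
    A->F: in-degree(F)=1, level(F)>=1
  process C: level=0
    C->B: in-degree(B)=1, level(B)>=1
  process D: level=0
    D->B: in-degree(B)=0, level(B)=1, enqueue
  process E: level=0
    E->F: in-degree(F)=0, level(F)=1, enqueue
  process B: level=1
  process F: level=1
All levels: A:0, B:1, C:0, D:0, E:0, F:1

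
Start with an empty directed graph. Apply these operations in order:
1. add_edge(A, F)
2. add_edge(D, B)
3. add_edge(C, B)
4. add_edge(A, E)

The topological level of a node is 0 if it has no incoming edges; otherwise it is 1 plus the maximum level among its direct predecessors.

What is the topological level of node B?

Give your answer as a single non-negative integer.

Answer: 1

Derivation:
Op 1: add_edge(A, F). Edges now: 1
Op 2: add_edge(D, B). Edges now: 2
Op 3: add_edge(C, B). Edges now: 3
Op 4: add_edge(A, E). Edges now: 4
Compute levels (Kahn BFS):
  sources (in-degree 0): A, C, D
  process A: level=0
    A->E: in-degree(E)=0, level(E)=1, enqueue
    A->F: in-degree(F)=0, level(F)=1, enqueue
  process C: level=0
    C->B: in-degree(B)=1, level(B)>=1
  process D: level=0
    D->B: in-degree(B)=0, level(B)=1, enqueue
  process E: level=1
  process F: level=1
  process B: level=1
All levels: A:0, B:1, C:0, D:0, E:1, F:1
level(B) = 1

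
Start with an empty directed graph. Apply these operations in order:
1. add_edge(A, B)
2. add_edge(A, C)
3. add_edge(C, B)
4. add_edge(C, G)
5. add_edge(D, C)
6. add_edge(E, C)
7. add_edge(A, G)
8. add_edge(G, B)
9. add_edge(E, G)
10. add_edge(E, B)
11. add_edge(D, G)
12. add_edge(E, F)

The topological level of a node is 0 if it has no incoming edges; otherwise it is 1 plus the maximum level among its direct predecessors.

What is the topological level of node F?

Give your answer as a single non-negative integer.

Answer: 1

Derivation:
Op 1: add_edge(A, B). Edges now: 1
Op 2: add_edge(A, C). Edges now: 2
Op 3: add_edge(C, B). Edges now: 3
Op 4: add_edge(C, G). Edges now: 4
Op 5: add_edge(D, C). Edges now: 5
Op 6: add_edge(E, C). Edges now: 6
Op 7: add_edge(A, G). Edges now: 7
Op 8: add_edge(G, B). Edges now: 8
Op 9: add_edge(E, G). Edges now: 9
Op 10: add_edge(E, B). Edges now: 10
Op 11: add_edge(D, G). Edges now: 11
Op 12: add_edge(E, F). Edges now: 12
Compute levels (Kahn BFS):
  sources (in-degree 0): A, D, E
  process A: level=0
    A->B: in-degree(B)=3, level(B)>=1
    A->C: in-degree(C)=2, level(C)>=1
    A->G: in-degree(G)=3, level(G)>=1
  process D: level=0
    D->C: in-degree(C)=1, level(C)>=1
    D->G: in-degree(G)=2, level(G)>=1
  process E: level=0
    E->B: in-degree(B)=2, level(B)>=1
    E->C: in-degree(C)=0, level(C)=1, enqueue
    E->F: in-degree(F)=0, level(F)=1, enqueue
    E->G: in-degree(G)=1, level(G)>=1
  process C: level=1
    C->B: in-degree(B)=1, level(B)>=2
    C->G: in-degree(G)=0, level(G)=2, enqueue
  process F: level=1
  process G: level=2
    G->B: in-degree(B)=0, level(B)=3, enqueue
  process B: level=3
All levels: A:0, B:3, C:1, D:0, E:0, F:1, G:2
level(F) = 1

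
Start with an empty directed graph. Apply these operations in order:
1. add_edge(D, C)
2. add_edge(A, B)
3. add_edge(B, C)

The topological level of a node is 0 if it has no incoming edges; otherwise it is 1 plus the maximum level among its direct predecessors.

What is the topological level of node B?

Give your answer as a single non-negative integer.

Op 1: add_edge(D, C). Edges now: 1
Op 2: add_edge(A, B). Edges now: 2
Op 3: add_edge(B, C). Edges now: 3
Compute levels (Kahn BFS):
  sources (in-degree 0): A, D
  process A: level=0
    A->B: in-degree(B)=0, level(B)=1, enqueue
  process D: level=0
    D->C: in-degree(C)=1, level(C)>=1
  process B: level=1
    B->C: in-degree(C)=0, level(C)=2, enqueue
  process C: level=2
All levels: A:0, B:1, C:2, D:0
level(B) = 1

Answer: 1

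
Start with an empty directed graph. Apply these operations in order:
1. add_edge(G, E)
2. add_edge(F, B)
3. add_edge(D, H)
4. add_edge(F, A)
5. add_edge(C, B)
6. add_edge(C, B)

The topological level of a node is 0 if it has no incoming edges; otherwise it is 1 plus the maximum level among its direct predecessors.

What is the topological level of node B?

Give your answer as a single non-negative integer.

Answer: 1

Derivation:
Op 1: add_edge(G, E). Edges now: 1
Op 2: add_edge(F, B). Edges now: 2
Op 3: add_edge(D, H). Edges now: 3
Op 4: add_edge(F, A). Edges now: 4
Op 5: add_edge(C, B). Edges now: 5
Op 6: add_edge(C, B) (duplicate, no change). Edges now: 5
Compute levels (Kahn BFS):
  sources (in-degree 0): C, D, F, G
  process C: level=0
    C->B: in-degree(B)=1, level(B)>=1
  process D: level=0
    D->H: in-degree(H)=0, level(H)=1, enqueue
  process F: level=0
    F->A: in-degree(A)=0, level(A)=1, enqueue
    F->B: in-degree(B)=0, level(B)=1, enqueue
  process G: level=0
    G->E: in-degree(E)=0, level(E)=1, enqueue
  process H: level=1
  process A: level=1
  process B: level=1
  process E: level=1
All levels: A:1, B:1, C:0, D:0, E:1, F:0, G:0, H:1
level(B) = 1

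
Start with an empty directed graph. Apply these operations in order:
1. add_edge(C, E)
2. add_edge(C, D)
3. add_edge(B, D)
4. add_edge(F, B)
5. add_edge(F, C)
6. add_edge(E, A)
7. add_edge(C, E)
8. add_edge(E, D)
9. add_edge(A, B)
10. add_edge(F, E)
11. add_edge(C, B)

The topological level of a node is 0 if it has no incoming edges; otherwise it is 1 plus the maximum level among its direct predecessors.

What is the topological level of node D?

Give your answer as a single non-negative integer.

Answer: 5

Derivation:
Op 1: add_edge(C, E). Edges now: 1
Op 2: add_edge(C, D). Edges now: 2
Op 3: add_edge(B, D). Edges now: 3
Op 4: add_edge(F, B). Edges now: 4
Op 5: add_edge(F, C). Edges now: 5
Op 6: add_edge(E, A). Edges now: 6
Op 7: add_edge(C, E) (duplicate, no change). Edges now: 6
Op 8: add_edge(E, D). Edges now: 7
Op 9: add_edge(A, B). Edges now: 8
Op 10: add_edge(F, E). Edges now: 9
Op 11: add_edge(C, B). Edges now: 10
Compute levels (Kahn BFS):
  sources (in-degree 0): F
  process F: level=0
    F->B: in-degree(B)=2, level(B)>=1
    F->C: in-degree(C)=0, level(C)=1, enqueue
    F->E: in-degree(E)=1, level(E)>=1
  process C: level=1
    C->B: in-degree(B)=1, level(B)>=2
    C->D: in-degree(D)=2, level(D)>=2
    C->E: in-degree(E)=0, level(E)=2, enqueue
  process E: level=2
    E->A: in-degree(A)=0, level(A)=3, enqueue
    E->D: in-degree(D)=1, level(D)>=3
  process A: level=3
    A->B: in-degree(B)=0, level(B)=4, enqueue
  process B: level=4
    B->D: in-degree(D)=0, level(D)=5, enqueue
  process D: level=5
All levels: A:3, B:4, C:1, D:5, E:2, F:0
level(D) = 5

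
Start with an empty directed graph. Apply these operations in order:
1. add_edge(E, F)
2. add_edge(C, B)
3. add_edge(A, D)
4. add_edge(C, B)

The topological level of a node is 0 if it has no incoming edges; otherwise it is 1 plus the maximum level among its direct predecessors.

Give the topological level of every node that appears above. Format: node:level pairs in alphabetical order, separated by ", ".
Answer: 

Op 1: add_edge(E, F). Edges now: 1
Op 2: add_edge(C, B). Edges now: 2
Op 3: add_edge(A, D). Edges now: 3
Op 4: add_edge(C, B) (duplicate, no change). Edges now: 3
Compute levels (Kahn BFS):
  sources (in-degree 0): A, C, E
  process A: level=0
    A->D: in-degree(D)=0, level(D)=1, enqueue
  process C: level=0
    C->B: in-degree(B)=0, level(B)=1, enqueue
  process E: level=0
    E->F: in-degree(F)=0, level(F)=1, enqueue
  process D: level=1
  process B: level=1
  process F: level=1
All levels: A:0, B:1, C:0, D:1, E:0, F:1

Answer: A:0, B:1, C:0, D:1, E:0, F:1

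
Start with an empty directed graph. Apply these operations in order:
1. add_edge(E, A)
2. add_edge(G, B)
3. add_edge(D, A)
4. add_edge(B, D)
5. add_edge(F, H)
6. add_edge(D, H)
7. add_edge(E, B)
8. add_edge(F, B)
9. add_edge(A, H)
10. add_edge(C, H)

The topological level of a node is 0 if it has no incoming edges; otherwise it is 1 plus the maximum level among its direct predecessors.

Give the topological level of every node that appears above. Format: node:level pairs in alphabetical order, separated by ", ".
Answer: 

Op 1: add_edge(E, A). Edges now: 1
Op 2: add_edge(G, B). Edges now: 2
Op 3: add_edge(D, A). Edges now: 3
Op 4: add_edge(B, D). Edges now: 4
Op 5: add_edge(F, H). Edges now: 5
Op 6: add_edge(D, H). Edges now: 6
Op 7: add_edge(E, B). Edges now: 7
Op 8: add_edge(F, B). Edges now: 8
Op 9: add_edge(A, H). Edges now: 9
Op 10: add_edge(C, H). Edges now: 10
Compute levels (Kahn BFS):
  sources (in-degree 0): C, E, F, G
  process C: level=0
    C->H: in-degree(H)=3, level(H)>=1
  process E: level=0
    E->A: in-degree(A)=1, level(A)>=1
    E->B: in-degree(B)=2, level(B)>=1
  process F: level=0
    F->B: in-degree(B)=1, level(B)>=1
    F->H: in-degree(H)=2, level(H)>=1
  process G: level=0
    G->B: in-degree(B)=0, level(B)=1, enqueue
  process B: level=1
    B->D: in-degree(D)=0, level(D)=2, enqueue
  process D: level=2
    D->A: in-degree(A)=0, level(A)=3, enqueue
    D->H: in-degree(H)=1, level(H)>=3
  process A: level=3
    A->H: in-degree(H)=0, level(H)=4, enqueue
  process H: level=4
All levels: A:3, B:1, C:0, D:2, E:0, F:0, G:0, H:4

Answer: A:3, B:1, C:0, D:2, E:0, F:0, G:0, H:4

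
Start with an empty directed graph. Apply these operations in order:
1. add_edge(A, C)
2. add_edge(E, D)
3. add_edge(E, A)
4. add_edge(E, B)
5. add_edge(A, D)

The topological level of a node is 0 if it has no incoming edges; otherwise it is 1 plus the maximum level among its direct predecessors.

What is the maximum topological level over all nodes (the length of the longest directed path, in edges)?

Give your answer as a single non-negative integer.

Op 1: add_edge(A, C). Edges now: 1
Op 2: add_edge(E, D). Edges now: 2
Op 3: add_edge(E, A). Edges now: 3
Op 4: add_edge(E, B). Edges now: 4
Op 5: add_edge(A, D). Edges now: 5
Compute levels (Kahn BFS):
  sources (in-degree 0): E
  process E: level=0
    E->A: in-degree(A)=0, level(A)=1, enqueue
    E->B: in-degree(B)=0, level(B)=1, enqueue
    E->D: in-degree(D)=1, level(D)>=1
  process A: level=1
    A->C: in-degree(C)=0, level(C)=2, enqueue
    A->D: in-degree(D)=0, level(D)=2, enqueue
  process B: level=1
  process C: level=2
  process D: level=2
All levels: A:1, B:1, C:2, D:2, E:0
max level = 2

Answer: 2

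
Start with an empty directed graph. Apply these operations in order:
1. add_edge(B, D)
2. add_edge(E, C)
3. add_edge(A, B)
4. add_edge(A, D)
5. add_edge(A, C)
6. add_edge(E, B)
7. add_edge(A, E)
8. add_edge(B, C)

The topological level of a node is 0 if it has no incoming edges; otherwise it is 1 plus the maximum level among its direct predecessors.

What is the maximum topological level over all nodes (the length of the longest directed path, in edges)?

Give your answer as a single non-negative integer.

Op 1: add_edge(B, D). Edges now: 1
Op 2: add_edge(E, C). Edges now: 2
Op 3: add_edge(A, B). Edges now: 3
Op 4: add_edge(A, D). Edges now: 4
Op 5: add_edge(A, C). Edges now: 5
Op 6: add_edge(E, B). Edges now: 6
Op 7: add_edge(A, E). Edges now: 7
Op 8: add_edge(B, C). Edges now: 8
Compute levels (Kahn BFS):
  sources (in-degree 0): A
  process A: level=0
    A->B: in-degree(B)=1, level(B)>=1
    A->C: in-degree(C)=2, level(C)>=1
    A->D: in-degree(D)=1, level(D)>=1
    A->E: in-degree(E)=0, level(E)=1, enqueue
  process E: level=1
    E->B: in-degree(B)=0, level(B)=2, enqueue
    E->C: in-degree(C)=1, level(C)>=2
  process B: level=2
    B->C: in-degree(C)=0, level(C)=3, enqueue
    B->D: in-degree(D)=0, level(D)=3, enqueue
  process C: level=3
  process D: level=3
All levels: A:0, B:2, C:3, D:3, E:1
max level = 3

Answer: 3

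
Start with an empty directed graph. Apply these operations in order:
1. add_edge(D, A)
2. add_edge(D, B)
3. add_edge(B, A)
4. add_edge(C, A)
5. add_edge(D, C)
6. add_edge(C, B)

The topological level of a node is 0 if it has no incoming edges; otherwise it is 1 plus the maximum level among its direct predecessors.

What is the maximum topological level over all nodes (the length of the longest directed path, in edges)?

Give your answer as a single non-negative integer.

Answer: 3

Derivation:
Op 1: add_edge(D, A). Edges now: 1
Op 2: add_edge(D, B). Edges now: 2
Op 3: add_edge(B, A). Edges now: 3
Op 4: add_edge(C, A). Edges now: 4
Op 5: add_edge(D, C). Edges now: 5
Op 6: add_edge(C, B). Edges now: 6
Compute levels (Kahn BFS):
  sources (in-degree 0): D
  process D: level=0
    D->A: in-degree(A)=2, level(A)>=1
    D->B: in-degree(B)=1, level(B)>=1
    D->C: in-degree(C)=0, level(C)=1, enqueue
  process C: level=1
    C->A: in-degree(A)=1, level(A)>=2
    C->B: in-degree(B)=0, level(B)=2, enqueue
  process B: level=2
    B->A: in-degree(A)=0, level(A)=3, enqueue
  process A: level=3
All levels: A:3, B:2, C:1, D:0
max level = 3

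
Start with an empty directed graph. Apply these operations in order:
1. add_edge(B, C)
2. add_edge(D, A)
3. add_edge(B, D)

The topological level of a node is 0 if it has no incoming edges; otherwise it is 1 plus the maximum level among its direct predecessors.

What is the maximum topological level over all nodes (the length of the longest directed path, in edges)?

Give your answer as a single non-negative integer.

Op 1: add_edge(B, C). Edges now: 1
Op 2: add_edge(D, A). Edges now: 2
Op 3: add_edge(B, D). Edges now: 3
Compute levels (Kahn BFS):
  sources (in-degree 0): B
  process B: level=0
    B->C: in-degree(C)=0, level(C)=1, enqueue
    B->D: in-degree(D)=0, level(D)=1, enqueue
  process C: level=1
  process D: level=1
    D->A: in-degree(A)=0, level(A)=2, enqueue
  process A: level=2
All levels: A:2, B:0, C:1, D:1
max level = 2

Answer: 2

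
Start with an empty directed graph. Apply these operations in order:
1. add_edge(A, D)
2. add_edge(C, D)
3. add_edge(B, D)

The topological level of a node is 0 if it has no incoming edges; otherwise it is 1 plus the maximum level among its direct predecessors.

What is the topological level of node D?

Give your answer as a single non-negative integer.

Answer: 1

Derivation:
Op 1: add_edge(A, D). Edges now: 1
Op 2: add_edge(C, D). Edges now: 2
Op 3: add_edge(B, D). Edges now: 3
Compute levels (Kahn BFS):
  sources (in-degree 0): A, B, C
  process A: level=0
    A->D: in-degree(D)=2, level(D)>=1
  process B: level=0
    B->D: in-degree(D)=1, level(D)>=1
  process C: level=0
    C->D: in-degree(D)=0, level(D)=1, enqueue
  process D: level=1
All levels: A:0, B:0, C:0, D:1
level(D) = 1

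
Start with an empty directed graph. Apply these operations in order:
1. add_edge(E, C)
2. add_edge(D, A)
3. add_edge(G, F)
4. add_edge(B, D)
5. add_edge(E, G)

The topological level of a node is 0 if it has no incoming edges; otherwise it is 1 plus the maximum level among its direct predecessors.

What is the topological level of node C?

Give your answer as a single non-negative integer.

Op 1: add_edge(E, C). Edges now: 1
Op 2: add_edge(D, A). Edges now: 2
Op 3: add_edge(G, F). Edges now: 3
Op 4: add_edge(B, D). Edges now: 4
Op 5: add_edge(E, G). Edges now: 5
Compute levels (Kahn BFS):
  sources (in-degree 0): B, E
  process B: level=0
    B->D: in-degree(D)=0, level(D)=1, enqueue
  process E: level=0
    E->C: in-degree(C)=0, level(C)=1, enqueue
    E->G: in-degree(G)=0, level(G)=1, enqueue
  process D: level=1
    D->A: in-degree(A)=0, level(A)=2, enqueue
  process C: level=1
  process G: level=1
    G->F: in-degree(F)=0, level(F)=2, enqueue
  process A: level=2
  process F: level=2
All levels: A:2, B:0, C:1, D:1, E:0, F:2, G:1
level(C) = 1

Answer: 1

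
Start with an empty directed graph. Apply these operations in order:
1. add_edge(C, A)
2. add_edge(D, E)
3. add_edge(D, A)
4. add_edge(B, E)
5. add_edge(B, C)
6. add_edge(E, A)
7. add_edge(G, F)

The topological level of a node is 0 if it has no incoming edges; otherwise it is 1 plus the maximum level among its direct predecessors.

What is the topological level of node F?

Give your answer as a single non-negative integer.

Answer: 1

Derivation:
Op 1: add_edge(C, A). Edges now: 1
Op 2: add_edge(D, E). Edges now: 2
Op 3: add_edge(D, A). Edges now: 3
Op 4: add_edge(B, E). Edges now: 4
Op 5: add_edge(B, C). Edges now: 5
Op 6: add_edge(E, A). Edges now: 6
Op 7: add_edge(G, F). Edges now: 7
Compute levels (Kahn BFS):
  sources (in-degree 0): B, D, G
  process B: level=0
    B->C: in-degree(C)=0, level(C)=1, enqueue
    B->E: in-degree(E)=1, level(E)>=1
  process D: level=0
    D->A: in-degree(A)=2, level(A)>=1
    D->E: in-degree(E)=0, level(E)=1, enqueue
  process G: level=0
    G->F: in-degree(F)=0, level(F)=1, enqueue
  process C: level=1
    C->A: in-degree(A)=1, level(A)>=2
  process E: level=1
    E->A: in-degree(A)=0, level(A)=2, enqueue
  process F: level=1
  process A: level=2
All levels: A:2, B:0, C:1, D:0, E:1, F:1, G:0
level(F) = 1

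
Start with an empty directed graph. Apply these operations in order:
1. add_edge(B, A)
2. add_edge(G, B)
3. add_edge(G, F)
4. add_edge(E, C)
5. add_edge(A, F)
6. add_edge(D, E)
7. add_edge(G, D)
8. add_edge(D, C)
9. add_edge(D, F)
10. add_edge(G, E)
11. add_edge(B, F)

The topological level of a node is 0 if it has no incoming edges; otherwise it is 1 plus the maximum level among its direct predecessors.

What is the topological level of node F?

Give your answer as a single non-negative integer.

Op 1: add_edge(B, A). Edges now: 1
Op 2: add_edge(G, B). Edges now: 2
Op 3: add_edge(G, F). Edges now: 3
Op 4: add_edge(E, C). Edges now: 4
Op 5: add_edge(A, F). Edges now: 5
Op 6: add_edge(D, E). Edges now: 6
Op 7: add_edge(G, D). Edges now: 7
Op 8: add_edge(D, C). Edges now: 8
Op 9: add_edge(D, F). Edges now: 9
Op 10: add_edge(G, E). Edges now: 10
Op 11: add_edge(B, F). Edges now: 11
Compute levels (Kahn BFS):
  sources (in-degree 0): G
  process G: level=0
    G->B: in-degree(B)=0, level(B)=1, enqueue
    G->D: in-degree(D)=0, level(D)=1, enqueue
    G->E: in-degree(E)=1, level(E)>=1
    G->F: in-degree(F)=3, level(F)>=1
  process B: level=1
    B->A: in-degree(A)=0, level(A)=2, enqueue
    B->F: in-degree(F)=2, level(F)>=2
  process D: level=1
    D->C: in-degree(C)=1, level(C)>=2
    D->E: in-degree(E)=0, level(E)=2, enqueue
    D->F: in-degree(F)=1, level(F)>=2
  process A: level=2
    A->F: in-degree(F)=0, level(F)=3, enqueue
  process E: level=2
    E->C: in-degree(C)=0, level(C)=3, enqueue
  process F: level=3
  process C: level=3
All levels: A:2, B:1, C:3, D:1, E:2, F:3, G:0
level(F) = 3

Answer: 3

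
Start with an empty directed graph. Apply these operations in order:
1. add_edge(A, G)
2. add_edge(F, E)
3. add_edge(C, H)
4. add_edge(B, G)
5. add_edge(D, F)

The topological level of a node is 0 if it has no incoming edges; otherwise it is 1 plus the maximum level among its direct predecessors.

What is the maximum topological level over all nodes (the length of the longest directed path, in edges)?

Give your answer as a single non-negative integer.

Answer: 2

Derivation:
Op 1: add_edge(A, G). Edges now: 1
Op 2: add_edge(F, E). Edges now: 2
Op 3: add_edge(C, H). Edges now: 3
Op 4: add_edge(B, G). Edges now: 4
Op 5: add_edge(D, F). Edges now: 5
Compute levels (Kahn BFS):
  sources (in-degree 0): A, B, C, D
  process A: level=0
    A->G: in-degree(G)=1, level(G)>=1
  process B: level=0
    B->G: in-degree(G)=0, level(G)=1, enqueue
  process C: level=0
    C->H: in-degree(H)=0, level(H)=1, enqueue
  process D: level=0
    D->F: in-degree(F)=0, level(F)=1, enqueue
  process G: level=1
  process H: level=1
  process F: level=1
    F->E: in-degree(E)=0, level(E)=2, enqueue
  process E: level=2
All levels: A:0, B:0, C:0, D:0, E:2, F:1, G:1, H:1
max level = 2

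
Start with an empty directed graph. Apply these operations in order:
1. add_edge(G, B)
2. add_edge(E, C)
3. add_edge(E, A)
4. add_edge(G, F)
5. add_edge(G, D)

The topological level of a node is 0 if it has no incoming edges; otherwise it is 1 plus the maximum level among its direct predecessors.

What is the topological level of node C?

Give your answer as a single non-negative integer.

Op 1: add_edge(G, B). Edges now: 1
Op 2: add_edge(E, C). Edges now: 2
Op 3: add_edge(E, A). Edges now: 3
Op 4: add_edge(G, F). Edges now: 4
Op 5: add_edge(G, D). Edges now: 5
Compute levels (Kahn BFS):
  sources (in-degree 0): E, G
  process E: level=0
    E->A: in-degree(A)=0, level(A)=1, enqueue
    E->C: in-degree(C)=0, level(C)=1, enqueue
  process G: level=0
    G->B: in-degree(B)=0, level(B)=1, enqueue
    G->D: in-degree(D)=0, level(D)=1, enqueue
    G->F: in-degree(F)=0, level(F)=1, enqueue
  process A: level=1
  process C: level=1
  process B: level=1
  process D: level=1
  process F: level=1
All levels: A:1, B:1, C:1, D:1, E:0, F:1, G:0
level(C) = 1

Answer: 1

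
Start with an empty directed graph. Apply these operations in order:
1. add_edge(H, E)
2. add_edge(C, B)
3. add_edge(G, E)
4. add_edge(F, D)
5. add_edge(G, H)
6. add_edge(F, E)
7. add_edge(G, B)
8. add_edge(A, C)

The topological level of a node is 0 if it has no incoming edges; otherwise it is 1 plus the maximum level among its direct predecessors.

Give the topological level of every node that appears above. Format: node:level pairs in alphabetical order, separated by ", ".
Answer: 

Answer: A:0, B:2, C:1, D:1, E:2, F:0, G:0, H:1

Derivation:
Op 1: add_edge(H, E). Edges now: 1
Op 2: add_edge(C, B). Edges now: 2
Op 3: add_edge(G, E). Edges now: 3
Op 4: add_edge(F, D). Edges now: 4
Op 5: add_edge(G, H). Edges now: 5
Op 6: add_edge(F, E). Edges now: 6
Op 7: add_edge(G, B). Edges now: 7
Op 8: add_edge(A, C). Edges now: 8
Compute levels (Kahn BFS):
  sources (in-degree 0): A, F, G
  process A: level=0
    A->C: in-degree(C)=0, level(C)=1, enqueue
  process F: level=0
    F->D: in-degree(D)=0, level(D)=1, enqueue
    F->E: in-degree(E)=2, level(E)>=1
  process G: level=0
    G->B: in-degree(B)=1, level(B)>=1
    G->E: in-degree(E)=1, level(E)>=1
    G->H: in-degree(H)=0, level(H)=1, enqueue
  process C: level=1
    C->B: in-degree(B)=0, level(B)=2, enqueue
  process D: level=1
  process H: level=1
    H->E: in-degree(E)=0, level(E)=2, enqueue
  process B: level=2
  process E: level=2
All levels: A:0, B:2, C:1, D:1, E:2, F:0, G:0, H:1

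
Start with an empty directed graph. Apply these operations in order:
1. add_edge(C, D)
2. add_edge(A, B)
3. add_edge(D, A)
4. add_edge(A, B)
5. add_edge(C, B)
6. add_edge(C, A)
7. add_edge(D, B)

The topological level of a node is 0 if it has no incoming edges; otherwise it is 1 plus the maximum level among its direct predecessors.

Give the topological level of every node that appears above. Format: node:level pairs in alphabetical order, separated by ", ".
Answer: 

Op 1: add_edge(C, D). Edges now: 1
Op 2: add_edge(A, B). Edges now: 2
Op 3: add_edge(D, A). Edges now: 3
Op 4: add_edge(A, B) (duplicate, no change). Edges now: 3
Op 5: add_edge(C, B). Edges now: 4
Op 6: add_edge(C, A). Edges now: 5
Op 7: add_edge(D, B). Edges now: 6
Compute levels (Kahn BFS):
  sources (in-degree 0): C
  process C: level=0
    C->A: in-degree(A)=1, level(A)>=1
    C->B: in-degree(B)=2, level(B)>=1
    C->D: in-degree(D)=0, level(D)=1, enqueue
  process D: level=1
    D->A: in-degree(A)=0, level(A)=2, enqueue
    D->B: in-degree(B)=1, level(B)>=2
  process A: level=2
    A->B: in-degree(B)=0, level(B)=3, enqueue
  process B: level=3
All levels: A:2, B:3, C:0, D:1

Answer: A:2, B:3, C:0, D:1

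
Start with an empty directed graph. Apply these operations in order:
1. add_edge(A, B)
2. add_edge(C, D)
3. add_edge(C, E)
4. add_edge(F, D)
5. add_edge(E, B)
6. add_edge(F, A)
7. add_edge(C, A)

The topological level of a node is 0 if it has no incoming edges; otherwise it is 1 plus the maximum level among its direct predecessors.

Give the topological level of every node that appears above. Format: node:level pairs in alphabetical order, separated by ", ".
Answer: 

Op 1: add_edge(A, B). Edges now: 1
Op 2: add_edge(C, D). Edges now: 2
Op 3: add_edge(C, E). Edges now: 3
Op 4: add_edge(F, D). Edges now: 4
Op 5: add_edge(E, B). Edges now: 5
Op 6: add_edge(F, A). Edges now: 6
Op 7: add_edge(C, A). Edges now: 7
Compute levels (Kahn BFS):
  sources (in-degree 0): C, F
  process C: level=0
    C->A: in-degree(A)=1, level(A)>=1
    C->D: in-degree(D)=1, level(D)>=1
    C->E: in-degree(E)=0, level(E)=1, enqueue
  process F: level=0
    F->A: in-degree(A)=0, level(A)=1, enqueue
    F->D: in-degree(D)=0, level(D)=1, enqueue
  process E: level=1
    E->B: in-degree(B)=1, level(B)>=2
  process A: level=1
    A->B: in-degree(B)=0, level(B)=2, enqueue
  process D: level=1
  process B: level=2
All levels: A:1, B:2, C:0, D:1, E:1, F:0

Answer: A:1, B:2, C:0, D:1, E:1, F:0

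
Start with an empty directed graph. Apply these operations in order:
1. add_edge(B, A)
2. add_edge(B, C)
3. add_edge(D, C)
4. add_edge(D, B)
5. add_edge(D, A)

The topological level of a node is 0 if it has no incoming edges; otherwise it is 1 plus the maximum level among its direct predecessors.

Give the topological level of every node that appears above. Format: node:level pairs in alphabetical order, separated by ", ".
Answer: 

Answer: A:2, B:1, C:2, D:0

Derivation:
Op 1: add_edge(B, A). Edges now: 1
Op 2: add_edge(B, C). Edges now: 2
Op 3: add_edge(D, C). Edges now: 3
Op 4: add_edge(D, B). Edges now: 4
Op 5: add_edge(D, A). Edges now: 5
Compute levels (Kahn BFS):
  sources (in-degree 0): D
  process D: level=0
    D->A: in-degree(A)=1, level(A)>=1
    D->B: in-degree(B)=0, level(B)=1, enqueue
    D->C: in-degree(C)=1, level(C)>=1
  process B: level=1
    B->A: in-degree(A)=0, level(A)=2, enqueue
    B->C: in-degree(C)=0, level(C)=2, enqueue
  process A: level=2
  process C: level=2
All levels: A:2, B:1, C:2, D:0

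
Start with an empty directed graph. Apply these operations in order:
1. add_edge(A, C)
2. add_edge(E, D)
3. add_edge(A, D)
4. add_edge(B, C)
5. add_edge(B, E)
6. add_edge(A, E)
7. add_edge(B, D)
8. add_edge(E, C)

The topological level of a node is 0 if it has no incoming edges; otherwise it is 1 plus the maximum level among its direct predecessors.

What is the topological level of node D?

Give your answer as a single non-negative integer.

Answer: 2

Derivation:
Op 1: add_edge(A, C). Edges now: 1
Op 2: add_edge(E, D). Edges now: 2
Op 3: add_edge(A, D). Edges now: 3
Op 4: add_edge(B, C). Edges now: 4
Op 5: add_edge(B, E). Edges now: 5
Op 6: add_edge(A, E). Edges now: 6
Op 7: add_edge(B, D). Edges now: 7
Op 8: add_edge(E, C). Edges now: 8
Compute levels (Kahn BFS):
  sources (in-degree 0): A, B
  process A: level=0
    A->C: in-degree(C)=2, level(C)>=1
    A->D: in-degree(D)=2, level(D)>=1
    A->E: in-degree(E)=1, level(E)>=1
  process B: level=0
    B->C: in-degree(C)=1, level(C)>=1
    B->D: in-degree(D)=1, level(D)>=1
    B->E: in-degree(E)=0, level(E)=1, enqueue
  process E: level=1
    E->C: in-degree(C)=0, level(C)=2, enqueue
    E->D: in-degree(D)=0, level(D)=2, enqueue
  process C: level=2
  process D: level=2
All levels: A:0, B:0, C:2, D:2, E:1
level(D) = 2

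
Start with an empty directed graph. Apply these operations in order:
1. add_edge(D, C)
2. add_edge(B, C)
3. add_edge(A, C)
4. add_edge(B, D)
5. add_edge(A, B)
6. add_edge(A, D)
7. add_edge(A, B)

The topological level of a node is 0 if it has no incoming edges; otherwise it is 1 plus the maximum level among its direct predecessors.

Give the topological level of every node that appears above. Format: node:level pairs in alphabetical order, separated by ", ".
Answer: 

Answer: A:0, B:1, C:3, D:2

Derivation:
Op 1: add_edge(D, C). Edges now: 1
Op 2: add_edge(B, C). Edges now: 2
Op 3: add_edge(A, C). Edges now: 3
Op 4: add_edge(B, D). Edges now: 4
Op 5: add_edge(A, B). Edges now: 5
Op 6: add_edge(A, D). Edges now: 6
Op 7: add_edge(A, B) (duplicate, no change). Edges now: 6
Compute levels (Kahn BFS):
  sources (in-degree 0): A
  process A: level=0
    A->B: in-degree(B)=0, level(B)=1, enqueue
    A->C: in-degree(C)=2, level(C)>=1
    A->D: in-degree(D)=1, level(D)>=1
  process B: level=1
    B->C: in-degree(C)=1, level(C)>=2
    B->D: in-degree(D)=0, level(D)=2, enqueue
  process D: level=2
    D->C: in-degree(C)=0, level(C)=3, enqueue
  process C: level=3
All levels: A:0, B:1, C:3, D:2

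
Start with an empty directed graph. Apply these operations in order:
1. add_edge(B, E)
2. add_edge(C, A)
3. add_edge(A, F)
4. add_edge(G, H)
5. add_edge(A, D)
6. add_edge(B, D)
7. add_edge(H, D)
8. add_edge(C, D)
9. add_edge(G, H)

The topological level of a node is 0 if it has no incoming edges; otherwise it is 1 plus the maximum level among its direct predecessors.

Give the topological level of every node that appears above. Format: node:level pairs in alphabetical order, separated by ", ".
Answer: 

Op 1: add_edge(B, E). Edges now: 1
Op 2: add_edge(C, A). Edges now: 2
Op 3: add_edge(A, F). Edges now: 3
Op 4: add_edge(G, H). Edges now: 4
Op 5: add_edge(A, D). Edges now: 5
Op 6: add_edge(B, D). Edges now: 6
Op 7: add_edge(H, D). Edges now: 7
Op 8: add_edge(C, D). Edges now: 8
Op 9: add_edge(G, H) (duplicate, no change). Edges now: 8
Compute levels (Kahn BFS):
  sources (in-degree 0): B, C, G
  process B: level=0
    B->D: in-degree(D)=3, level(D)>=1
    B->E: in-degree(E)=0, level(E)=1, enqueue
  process C: level=0
    C->A: in-degree(A)=0, level(A)=1, enqueue
    C->D: in-degree(D)=2, level(D)>=1
  process G: level=0
    G->H: in-degree(H)=0, level(H)=1, enqueue
  process E: level=1
  process A: level=1
    A->D: in-degree(D)=1, level(D)>=2
    A->F: in-degree(F)=0, level(F)=2, enqueue
  process H: level=1
    H->D: in-degree(D)=0, level(D)=2, enqueue
  process F: level=2
  process D: level=2
All levels: A:1, B:0, C:0, D:2, E:1, F:2, G:0, H:1

Answer: A:1, B:0, C:0, D:2, E:1, F:2, G:0, H:1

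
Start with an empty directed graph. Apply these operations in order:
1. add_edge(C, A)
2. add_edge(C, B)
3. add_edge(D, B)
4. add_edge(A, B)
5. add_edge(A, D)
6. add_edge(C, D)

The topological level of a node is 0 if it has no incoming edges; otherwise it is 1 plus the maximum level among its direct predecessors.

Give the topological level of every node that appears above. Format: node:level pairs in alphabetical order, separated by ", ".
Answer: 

Op 1: add_edge(C, A). Edges now: 1
Op 2: add_edge(C, B). Edges now: 2
Op 3: add_edge(D, B). Edges now: 3
Op 4: add_edge(A, B). Edges now: 4
Op 5: add_edge(A, D). Edges now: 5
Op 6: add_edge(C, D). Edges now: 6
Compute levels (Kahn BFS):
  sources (in-degree 0): C
  process C: level=0
    C->A: in-degree(A)=0, level(A)=1, enqueue
    C->B: in-degree(B)=2, level(B)>=1
    C->D: in-degree(D)=1, level(D)>=1
  process A: level=1
    A->B: in-degree(B)=1, level(B)>=2
    A->D: in-degree(D)=0, level(D)=2, enqueue
  process D: level=2
    D->B: in-degree(B)=0, level(B)=3, enqueue
  process B: level=3
All levels: A:1, B:3, C:0, D:2

Answer: A:1, B:3, C:0, D:2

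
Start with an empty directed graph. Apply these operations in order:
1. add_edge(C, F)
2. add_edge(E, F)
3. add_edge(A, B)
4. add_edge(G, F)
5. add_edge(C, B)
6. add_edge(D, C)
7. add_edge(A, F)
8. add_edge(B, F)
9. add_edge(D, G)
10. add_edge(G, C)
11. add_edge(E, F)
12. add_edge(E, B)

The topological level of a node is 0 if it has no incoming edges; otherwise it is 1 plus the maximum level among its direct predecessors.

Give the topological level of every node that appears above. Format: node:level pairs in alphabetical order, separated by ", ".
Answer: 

Op 1: add_edge(C, F). Edges now: 1
Op 2: add_edge(E, F). Edges now: 2
Op 3: add_edge(A, B). Edges now: 3
Op 4: add_edge(G, F). Edges now: 4
Op 5: add_edge(C, B). Edges now: 5
Op 6: add_edge(D, C). Edges now: 6
Op 7: add_edge(A, F). Edges now: 7
Op 8: add_edge(B, F). Edges now: 8
Op 9: add_edge(D, G). Edges now: 9
Op 10: add_edge(G, C). Edges now: 10
Op 11: add_edge(E, F) (duplicate, no change). Edges now: 10
Op 12: add_edge(E, B). Edges now: 11
Compute levels (Kahn BFS):
  sources (in-degree 0): A, D, E
  process A: level=0
    A->B: in-degree(B)=2, level(B)>=1
    A->F: in-degree(F)=4, level(F)>=1
  process D: level=0
    D->C: in-degree(C)=1, level(C)>=1
    D->G: in-degree(G)=0, level(G)=1, enqueue
  process E: level=0
    E->B: in-degree(B)=1, level(B)>=1
    E->F: in-degree(F)=3, level(F)>=1
  process G: level=1
    G->C: in-degree(C)=0, level(C)=2, enqueue
    G->F: in-degree(F)=2, level(F)>=2
  process C: level=2
    C->B: in-degree(B)=0, level(B)=3, enqueue
    C->F: in-degree(F)=1, level(F)>=3
  process B: level=3
    B->F: in-degree(F)=0, level(F)=4, enqueue
  process F: level=4
All levels: A:0, B:3, C:2, D:0, E:0, F:4, G:1

Answer: A:0, B:3, C:2, D:0, E:0, F:4, G:1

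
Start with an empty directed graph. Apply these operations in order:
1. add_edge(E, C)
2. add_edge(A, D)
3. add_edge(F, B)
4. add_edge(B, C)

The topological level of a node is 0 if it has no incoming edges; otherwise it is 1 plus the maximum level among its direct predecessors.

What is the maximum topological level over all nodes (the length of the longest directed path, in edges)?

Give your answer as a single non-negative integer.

Op 1: add_edge(E, C). Edges now: 1
Op 2: add_edge(A, D). Edges now: 2
Op 3: add_edge(F, B). Edges now: 3
Op 4: add_edge(B, C). Edges now: 4
Compute levels (Kahn BFS):
  sources (in-degree 0): A, E, F
  process A: level=0
    A->D: in-degree(D)=0, level(D)=1, enqueue
  process E: level=0
    E->C: in-degree(C)=1, level(C)>=1
  process F: level=0
    F->B: in-degree(B)=0, level(B)=1, enqueue
  process D: level=1
  process B: level=1
    B->C: in-degree(C)=0, level(C)=2, enqueue
  process C: level=2
All levels: A:0, B:1, C:2, D:1, E:0, F:0
max level = 2

Answer: 2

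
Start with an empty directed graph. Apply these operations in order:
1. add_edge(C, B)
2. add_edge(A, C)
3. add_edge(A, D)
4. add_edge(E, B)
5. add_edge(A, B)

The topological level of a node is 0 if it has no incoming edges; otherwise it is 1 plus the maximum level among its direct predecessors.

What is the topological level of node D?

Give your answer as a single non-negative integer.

Op 1: add_edge(C, B). Edges now: 1
Op 2: add_edge(A, C). Edges now: 2
Op 3: add_edge(A, D). Edges now: 3
Op 4: add_edge(E, B). Edges now: 4
Op 5: add_edge(A, B). Edges now: 5
Compute levels (Kahn BFS):
  sources (in-degree 0): A, E
  process A: level=0
    A->B: in-degree(B)=2, level(B)>=1
    A->C: in-degree(C)=0, level(C)=1, enqueue
    A->D: in-degree(D)=0, level(D)=1, enqueue
  process E: level=0
    E->B: in-degree(B)=1, level(B)>=1
  process C: level=1
    C->B: in-degree(B)=0, level(B)=2, enqueue
  process D: level=1
  process B: level=2
All levels: A:0, B:2, C:1, D:1, E:0
level(D) = 1

Answer: 1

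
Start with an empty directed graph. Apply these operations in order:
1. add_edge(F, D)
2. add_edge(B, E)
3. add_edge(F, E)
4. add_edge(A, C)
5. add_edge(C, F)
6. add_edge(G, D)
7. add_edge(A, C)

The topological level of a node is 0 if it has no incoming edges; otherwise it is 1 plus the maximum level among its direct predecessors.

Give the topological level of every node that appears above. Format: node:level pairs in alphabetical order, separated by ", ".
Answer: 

Op 1: add_edge(F, D). Edges now: 1
Op 2: add_edge(B, E). Edges now: 2
Op 3: add_edge(F, E). Edges now: 3
Op 4: add_edge(A, C). Edges now: 4
Op 5: add_edge(C, F). Edges now: 5
Op 6: add_edge(G, D). Edges now: 6
Op 7: add_edge(A, C) (duplicate, no change). Edges now: 6
Compute levels (Kahn BFS):
  sources (in-degree 0): A, B, G
  process A: level=0
    A->C: in-degree(C)=0, level(C)=1, enqueue
  process B: level=0
    B->E: in-degree(E)=1, level(E)>=1
  process G: level=0
    G->D: in-degree(D)=1, level(D)>=1
  process C: level=1
    C->F: in-degree(F)=0, level(F)=2, enqueue
  process F: level=2
    F->D: in-degree(D)=0, level(D)=3, enqueue
    F->E: in-degree(E)=0, level(E)=3, enqueue
  process D: level=3
  process E: level=3
All levels: A:0, B:0, C:1, D:3, E:3, F:2, G:0

Answer: A:0, B:0, C:1, D:3, E:3, F:2, G:0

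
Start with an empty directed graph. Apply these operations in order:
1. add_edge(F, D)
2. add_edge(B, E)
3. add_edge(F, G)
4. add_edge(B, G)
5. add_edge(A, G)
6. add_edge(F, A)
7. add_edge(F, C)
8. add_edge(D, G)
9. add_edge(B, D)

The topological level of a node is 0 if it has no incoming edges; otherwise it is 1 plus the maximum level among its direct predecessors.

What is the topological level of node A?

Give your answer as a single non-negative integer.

Answer: 1

Derivation:
Op 1: add_edge(F, D). Edges now: 1
Op 2: add_edge(B, E). Edges now: 2
Op 3: add_edge(F, G). Edges now: 3
Op 4: add_edge(B, G). Edges now: 4
Op 5: add_edge(A, G). Edges now: 5
Op 6: add_edge(F, A). Edges now: 6
Op 7: add_edge(F, C). Edges now: 7
Op 8: add_edge(D, G). Edges now: 8
Op 9: add_edge(B, D). Edges now: 9
Compute levels (Kahn BFS):
  sources (in-degree 0): B, F
  process B: level=0
    B->D: in-degree(D)=1, level(D)>=1
    B->E: in-degree(E)=0, level(E)=1, enqueue
    B->G: in-degree(G)=3, level(G)>=1
  process F: level=0
    F->A: in-degree(A)=0, level(A)=1, enqueue
    F->C: in-degree(C)=0, level(C)=1, enqueue
    F->D: in-degree(D)=0, level(D)=1, enqueue
    F->G: in-degree(G)=2, level(G)>=1
  process E: level=1
  process A: level=1
    A->G: in-degree(G)=1, level(G)>=2
  process C: level=1
  process D: level=1
    D->G: in-degree(G)=0, level(G)=2, enqueue
  process G: level=2
All levels: A:1, B:0, C:1, D:1, E:1, F:0, G:2
level(A) = 1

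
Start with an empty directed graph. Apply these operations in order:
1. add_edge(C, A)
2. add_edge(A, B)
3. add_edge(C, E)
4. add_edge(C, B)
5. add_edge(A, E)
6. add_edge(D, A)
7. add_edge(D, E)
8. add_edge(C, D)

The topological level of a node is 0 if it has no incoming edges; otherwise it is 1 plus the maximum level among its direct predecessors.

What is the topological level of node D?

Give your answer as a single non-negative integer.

Answer: 1

Derivation:
Op 1: add_edge(C, A). Edges now: 1
Op 2: add_edge(A, B). Edges now: 2
Op 3: add_edge(C, E). Edges now: 3
Op 4: add_edge(C, B). Edges now: 4
Op 5: add_edge(A, E). Edges now: 5
Op 6: add_edge(D, A). Edges now: 6
Op 7: add_edge(D, E). Edges now: 7
Op 8: add_edge(C, D). Edges now: 8
Compute levels (Kahn BFS):
  sources (in-degree 0): C
  process C: level=0
    C->A: in-degree(A)=1, level(A)>=1
    C->B: in-degree(B)=1, level(B)>=1
    C->D: in-degree(D)=0, level(D)=1, enqueue
    C->E: in-degree(E)=2, level(E)>=1
  process D: level=1
    D->A: in-degree(A)=0, level(A)=2, enqueue
    D->E: in-degree(E)=1, level(E)>=2
  process A: level=2
    A->B: in-degree(B)=0, level(B)=3, enqueue
    A->E: in-degree(E)=0, level(E)=3, enqueue
  process B: level=3
  process E: level=3
All levels: A:2, B:3, C:0, D:1, E:3
level(D) = 1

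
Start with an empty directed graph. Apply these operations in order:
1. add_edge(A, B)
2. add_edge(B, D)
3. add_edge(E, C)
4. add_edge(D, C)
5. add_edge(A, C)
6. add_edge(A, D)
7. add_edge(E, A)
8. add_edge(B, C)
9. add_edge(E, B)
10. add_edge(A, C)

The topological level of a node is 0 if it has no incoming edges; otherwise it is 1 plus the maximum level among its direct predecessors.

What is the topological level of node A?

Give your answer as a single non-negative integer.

Op 1: add_edge(A, B). Edges now: 1
Op 2: add_edge(B, D). Edges now: 2
Op 3: add_edge(E, C). Edges now: 3
Op 4: add_edge(D, C). Edges now: 4
Op 5: add_edge(A, C). Edges now: 5
Op 6: add_edge(A, D). Edges now: 6
Op 7: add_edge(E, A). Edges now: 7
Op 8: add_edge(B, C). Edges now: 8
Op 9: add_edge(E, B). Edges now: 9
Op 10: add_edge(A, C) (duplicate, no change). Edges now: 9
Compute levels (Kahn BFS):
  sources (in-degree 0): E
  process E: level=0
    E->A: in-degree(A)=0, level(A)=1, enqueue
    E->B: in-degree(B)=1, level(B)>=1
    E->C: in-degree(C)=3, level(C)>=1
  process A: level=1
    A->B: in-degree(B)=0, level(B)=2, enqueue
    A->C: in-degree(C)=2, level(C)>=2
    A->D: in-degree(D)=1, level(D)>=2
  process B: level=2
    B->C: in-degree(C)=1, level(C)>=3
    B->D: in-degree(D)=0, level(D)=3, enqueue
  process D: level=3
    D->C: in-degree(C)=0, level(C)=4, enqueue
  process C: level=4
All levels: A:1, B:2, C:4, D:3, E:0
level(A) = 1

Answer: 1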